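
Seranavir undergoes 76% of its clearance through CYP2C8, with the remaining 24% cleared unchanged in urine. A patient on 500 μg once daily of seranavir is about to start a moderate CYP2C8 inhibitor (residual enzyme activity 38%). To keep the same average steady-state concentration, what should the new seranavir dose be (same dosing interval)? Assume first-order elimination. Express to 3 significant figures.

264 μg

The CYP2C8 pathway (76% of clearance) drops to 0.38× activity: 0.76 × 0.38 = 0.2888.
The remaining 24% of clearance is unaffected.
CL_new/CL_old = 0.2888 + 0.24 = 0.5288.
Exposure is unchanged when dose changes in proportion to clearance. New dose = 500 μg × 0.5288 = 264 μg.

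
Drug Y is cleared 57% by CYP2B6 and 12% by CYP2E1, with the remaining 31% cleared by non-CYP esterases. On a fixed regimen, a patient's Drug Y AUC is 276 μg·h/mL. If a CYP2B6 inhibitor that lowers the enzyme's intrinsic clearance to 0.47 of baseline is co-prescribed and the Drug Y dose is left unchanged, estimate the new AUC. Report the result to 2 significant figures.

The CYP2B6 pathway (57% of clearance) drops to 0.47× activity: 0.57 × 0.47 = 0.2679.
CYP2E1 (12%) and the residual 31% are unaffected.
New clearance relative to baseline: 0.2679 + 0.12 + 0.31 = 0.6979.
AUC ∝ 1/CL, so new value = 276 / 0.6979 = 4.0 × 10² μg·h/mL.

4.0 × 10² μg·h/mL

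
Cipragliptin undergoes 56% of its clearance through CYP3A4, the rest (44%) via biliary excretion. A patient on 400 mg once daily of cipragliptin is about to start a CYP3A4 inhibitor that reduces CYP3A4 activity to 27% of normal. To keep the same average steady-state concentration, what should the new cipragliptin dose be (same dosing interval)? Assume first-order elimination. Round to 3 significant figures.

236 mg

The CYP3A4 pathway (56% of clearance) drops to 0.27× activity: 0.56 × 0.27 = 0.1512.
Non-CYP routes (44%) are unchanged.
New clearance relative to baseline: 0.1512 + 0.44 = 0.5912.
Css,avg = (dose rate)/CL, so holding Css fixed requires dose ∝ CL: 400 × 0.5912 = 236 mg.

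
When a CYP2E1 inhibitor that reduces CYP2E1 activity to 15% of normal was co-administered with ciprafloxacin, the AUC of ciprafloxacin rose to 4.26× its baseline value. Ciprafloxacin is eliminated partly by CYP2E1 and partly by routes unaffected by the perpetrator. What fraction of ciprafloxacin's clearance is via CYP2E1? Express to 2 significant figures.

0.90

Write x for the fraction cleared via CYP2E1. The observed AUC change means clearance fell to 1/4.26 = 0.2347 of baseline.
Only the CYP2E1 route changed, so 0.2347 = x·0.15 + (1 − x), giving x = 0.90.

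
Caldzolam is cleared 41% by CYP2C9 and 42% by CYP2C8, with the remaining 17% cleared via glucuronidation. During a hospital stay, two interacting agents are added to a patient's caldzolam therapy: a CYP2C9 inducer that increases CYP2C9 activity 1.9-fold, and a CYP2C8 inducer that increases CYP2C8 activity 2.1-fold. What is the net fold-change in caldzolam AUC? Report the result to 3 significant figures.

The CYP2C9 pathway (41% of clearance) is boosted to 1.9× activity: 0.41 × 1.9 = 0.779.
The CYP2C8 pathway (42% of clearance) is boosted to 2.1× activity: 0.42 × 2.1 = 0.882.
Non-CYP routes (17%) are unchanged.
Relative clearance = 0.779 + 0.882 + 0.17 = 1.831.
AUC ∝ 1/CL: fold-change = 1 / 1.831 = 0.546.

0.546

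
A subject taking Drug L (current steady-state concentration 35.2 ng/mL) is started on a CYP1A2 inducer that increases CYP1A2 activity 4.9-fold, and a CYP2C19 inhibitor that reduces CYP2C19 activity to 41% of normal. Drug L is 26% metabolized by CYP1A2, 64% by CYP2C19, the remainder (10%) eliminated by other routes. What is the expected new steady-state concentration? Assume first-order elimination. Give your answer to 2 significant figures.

22 ng/mL

The CYP1A2 pathway (26% of clearance) increases to 4.9× activity: 0.26 × 4.9 = 1.274.
The CYP2C19 pathway (64% of clearance) drops to 0.41× activity: 0.64 × 0.41 = 0.2624.
The remaining 10% of clearance is unaffected.
Relative clearance = 1.274 + 0.2624 + 0.1 = 1.6364.
New steady-state concentration = 35.2 / 1.6364 = 22 ng/mL (concentration scales inversely with clearance).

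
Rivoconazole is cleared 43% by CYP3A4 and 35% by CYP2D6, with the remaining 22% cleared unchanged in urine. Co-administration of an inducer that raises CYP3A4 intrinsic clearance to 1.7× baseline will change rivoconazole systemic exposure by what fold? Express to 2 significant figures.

The CYP3A4 pathway (43% of clearance) is boosted to 1.7× activity: 0.43 × 1.7 = 0.731.
CYP2D6 (35%) and the residual 22% are unaffected.
Relative clearance = 0.731 + 0.35 + 0.22 = 1.301.
Systemic exposure is inversely proportional to clearance, so the fold-change is 1 / 1.301 = 0.77.

0.77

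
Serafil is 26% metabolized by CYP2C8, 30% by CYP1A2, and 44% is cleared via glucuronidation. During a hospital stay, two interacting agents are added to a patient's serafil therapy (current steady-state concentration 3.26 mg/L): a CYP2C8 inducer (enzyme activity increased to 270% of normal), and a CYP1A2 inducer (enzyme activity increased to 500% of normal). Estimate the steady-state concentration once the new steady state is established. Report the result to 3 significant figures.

CYP2C8: 0.26 × 2.7 = 0.702
CYP1A2: 0.3 × 5 = 1.5
Other: 0.44 (unchanged)
Relative clearance = 0.702 + 1.5 + 0.44 = 2.642.
Steady-state concentration ∝ 1/CL: new value = 3.26 / 2.642 = 1.23 mg/L.

1.23 mg/L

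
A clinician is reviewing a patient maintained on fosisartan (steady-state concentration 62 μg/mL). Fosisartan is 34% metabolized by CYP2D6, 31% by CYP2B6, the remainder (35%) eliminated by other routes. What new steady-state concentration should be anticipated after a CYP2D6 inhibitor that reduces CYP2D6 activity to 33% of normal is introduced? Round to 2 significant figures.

The CYP2D6 pathway (34% of clearance) is reduced to 0.33× activity: 0.34 × 0.33 = 0.1122.
CYP2B6 (31%) and the residual 35% are unaffected.
CL_new/CL_old = 0.1122 + 0.31 + 0.35 = 0.7722.
Steady-state concentration ∝ 1/CL, so new value = 62 / 0.7722 = 80 μg/mL.

80 μg/mL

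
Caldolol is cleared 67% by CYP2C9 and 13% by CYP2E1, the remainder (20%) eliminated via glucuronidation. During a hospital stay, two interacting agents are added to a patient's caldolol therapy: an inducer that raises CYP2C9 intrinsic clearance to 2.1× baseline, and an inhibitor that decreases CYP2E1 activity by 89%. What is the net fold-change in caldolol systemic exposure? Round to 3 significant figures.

The CYP2C9 pathway (67% of clearance) increases to 2.1× activity: 0.67 × 2.1 = 1.407.
The CYP2E1 pathway (13% of clearance) is reduced to 0.11× activity: 0.13 × 0.11 = 0.0143.
Non-CYP routes (20%) are unchanged.
Relative clearance = 1.407 + 0.0143 + 0.2 = 1.6213.
Net systemic exposure ratio = 1 / 1.6213 = 0.617.

0.617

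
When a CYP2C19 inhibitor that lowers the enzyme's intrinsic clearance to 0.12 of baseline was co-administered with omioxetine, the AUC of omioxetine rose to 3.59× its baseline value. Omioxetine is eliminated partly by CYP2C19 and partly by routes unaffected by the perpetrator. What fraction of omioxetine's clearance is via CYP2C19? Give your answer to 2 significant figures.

0.82

CL'/CL = 1 / 3.59 = 0.2786
0.12·fm + (1 − fm) = 0.2786
fm = (0.2786 − 1) / (0.12 − 1) = 0.82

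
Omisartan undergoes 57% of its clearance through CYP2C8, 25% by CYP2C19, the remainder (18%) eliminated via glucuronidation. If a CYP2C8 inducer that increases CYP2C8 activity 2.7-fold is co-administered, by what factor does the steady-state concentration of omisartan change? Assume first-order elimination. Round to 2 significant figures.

0.51

CYP2C8: 0.57 × 2.7 = 1.539
CYP2C19: 0.25 (unchanged)
Other: 0.18 (unchanged)
Relative clearance = 1.539 + 0.25 + 0.18 = 1.969.
Steady-state concentration ratio = CL_old/CL_new = 1 / 1.969 = 0.51.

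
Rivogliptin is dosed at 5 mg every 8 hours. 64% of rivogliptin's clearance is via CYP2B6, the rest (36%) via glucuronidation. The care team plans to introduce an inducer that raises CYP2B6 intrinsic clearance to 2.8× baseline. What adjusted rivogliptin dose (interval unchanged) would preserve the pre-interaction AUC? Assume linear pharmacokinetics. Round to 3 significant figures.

CYP2B6: 0.64 × 2.8 = 1.792
Other: 0.36 (unchanged)
Relative clearance = 1.792 + 0.36 = 2.152.
Exposure is unchanged when dose changes in proportion to clearance. New dose = 5 mg × 2.152 = 10.8 mg.

10.8 mg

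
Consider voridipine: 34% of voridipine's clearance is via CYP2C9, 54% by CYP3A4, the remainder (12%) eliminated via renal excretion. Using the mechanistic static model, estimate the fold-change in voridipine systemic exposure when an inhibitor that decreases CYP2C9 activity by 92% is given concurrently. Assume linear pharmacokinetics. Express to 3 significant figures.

1.46

The CYP2C9 pathway (34% of clearance) is reduced to 0.08× activity: 0.34 × 0.08 = 0.0272.
CYP3A4 (54%) and the residual 12% are unaffected.
New clearance relative to baseline: 0.0272 + 0.54 + 0.12 = 0.6872.
Systemic exposure is inversely proportional to clearance, so the fold-change is 1 / 0.6872 = 1.46.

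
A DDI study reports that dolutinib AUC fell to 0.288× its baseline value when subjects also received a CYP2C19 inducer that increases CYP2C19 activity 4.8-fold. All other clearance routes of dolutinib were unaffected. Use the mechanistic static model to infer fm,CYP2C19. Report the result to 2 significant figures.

Call the CYP2C19 fraction fm. After the interaction, CL_new/CL_old = fm × 4.8 + (1 − fm).
AUC ratio = 1 / (new CL fraction), so new CL fraction = 1 / 0.288 = 3.472.
fm × 4.8 + 1 − fm = 3.472  ⇒  fm × (4.8 − 1) = 2.472  ⇒  fm = 0.65.

0.65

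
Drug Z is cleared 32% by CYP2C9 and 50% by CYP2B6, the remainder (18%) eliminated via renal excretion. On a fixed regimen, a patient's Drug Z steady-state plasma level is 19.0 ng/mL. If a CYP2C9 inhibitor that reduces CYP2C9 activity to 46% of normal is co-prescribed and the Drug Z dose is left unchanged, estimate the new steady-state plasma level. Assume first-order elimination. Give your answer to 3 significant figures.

The CYP2C9 pathway (32% of clearance) is reduced to 0.46× activity: 0.32 × 0.46 = 0.1472.
CYP2B6 (50%) and the residual 18% are unaffected.
New clearance relative to baseline: 0.1472 + 0.5 + 0.18 = 0.8272.
Steady-state plasma level ∝ 1/CL, so new value = 19.0 / 0.8272 = 23.0 ng/mL.

23.0 ng/mL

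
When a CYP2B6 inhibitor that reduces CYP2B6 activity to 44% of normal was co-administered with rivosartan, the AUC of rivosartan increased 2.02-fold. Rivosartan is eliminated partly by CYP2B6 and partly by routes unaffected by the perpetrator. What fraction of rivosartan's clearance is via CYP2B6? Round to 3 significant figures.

0.902

Let fm be the CYP2B6 fraction. New clearance relative to baseline = fm × 0.44 + (1 − fm).
AUC ratio = 1 / (new CL fraction), so new CL fraction = 1 / 2.02 = 0.495.
fm × 0.44 + 1 − fm = 0.495  ⇒  fm × (0.44 − 1) = −0.505  ⇒  fm = 0.902.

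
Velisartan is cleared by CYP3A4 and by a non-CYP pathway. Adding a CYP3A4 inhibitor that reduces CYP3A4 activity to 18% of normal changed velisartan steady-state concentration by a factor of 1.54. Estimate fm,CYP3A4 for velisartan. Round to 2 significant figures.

Let x = fm,CYP3A4. Because steady-state concentration ∝ 1/CL, relative clearance fell to 1/1.54 = 0.6494.
Only the CYP3A4 route changed, so 0.6494 = x·0.18 + (1 − x), giving x = 0.43.

0.43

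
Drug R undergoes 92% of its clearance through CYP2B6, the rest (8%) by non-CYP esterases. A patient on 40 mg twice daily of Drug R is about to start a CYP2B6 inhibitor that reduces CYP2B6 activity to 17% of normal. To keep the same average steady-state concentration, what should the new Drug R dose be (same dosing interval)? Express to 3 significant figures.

9.46 mg

CYP2B6: 0.92 × 0.17 = 0.1564
Other: 0.08 (unchanged)
Relative clearance = 0.1564 + 0.08 = 0.2364.
To maintain the same steady-state level, dose must scale with clearance: new dose = 40 × 0.2364 = 9.46 mg.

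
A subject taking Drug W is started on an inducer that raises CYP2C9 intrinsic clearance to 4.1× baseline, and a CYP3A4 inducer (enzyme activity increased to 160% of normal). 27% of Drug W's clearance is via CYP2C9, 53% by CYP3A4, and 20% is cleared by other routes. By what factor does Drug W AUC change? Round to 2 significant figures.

0.46

CYP2C9: 0.27 × 4.1 = 1.107
CYP3A4: 0.53 × 1.6 = 0.848
Other: 0.2 (unchanged)
CL_new/CL_old = 1.107 + 0.848 + 0.2 = 2.155.
AUC ∝ 1/CL: fold-change = 1 / 2.155 = 0.46.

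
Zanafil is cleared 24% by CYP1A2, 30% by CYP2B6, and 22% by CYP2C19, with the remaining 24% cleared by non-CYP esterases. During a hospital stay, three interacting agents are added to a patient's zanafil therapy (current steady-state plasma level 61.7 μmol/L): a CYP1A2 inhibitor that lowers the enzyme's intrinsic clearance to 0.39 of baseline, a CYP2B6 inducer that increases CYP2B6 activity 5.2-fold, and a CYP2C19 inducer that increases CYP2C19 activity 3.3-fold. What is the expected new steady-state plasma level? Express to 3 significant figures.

CYP1A2: 0.24 × 0.39 = 0.0936
CYP2B6: 0.3 × 5.2 = 1.56
CYP2C19: 0.22 × 3.3 = 0.726
Other: 0.24 (unchanged)
New clearance relative to baseline: 0.0936 + 1.56 + 0.726 + 0.24 = 2.6196.
New steady-state plasma level = 61.7 / 2.6196 = 23.6 μmol/L (concentration scales inversely with clearance).

23.6 μmol/L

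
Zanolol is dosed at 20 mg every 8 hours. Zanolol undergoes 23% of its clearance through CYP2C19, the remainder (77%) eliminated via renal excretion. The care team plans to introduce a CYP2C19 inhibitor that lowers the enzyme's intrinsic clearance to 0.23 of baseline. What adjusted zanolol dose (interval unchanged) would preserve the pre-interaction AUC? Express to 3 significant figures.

The CYP2C19 pathway (23% of clearance) is reduced to 0.23× activity: 0.23 × 0.23 = 0.0529.
The remaining 77% of clearance is unaffected.
CL_new/CL_old = 0.0529 + 0.77 = 0.8229.
Css,avg = (dose rate)/CL, so holding Css fixed requires dose ∝ CL: 20 × 0.8229 = 16.5 mg.

16.5 mg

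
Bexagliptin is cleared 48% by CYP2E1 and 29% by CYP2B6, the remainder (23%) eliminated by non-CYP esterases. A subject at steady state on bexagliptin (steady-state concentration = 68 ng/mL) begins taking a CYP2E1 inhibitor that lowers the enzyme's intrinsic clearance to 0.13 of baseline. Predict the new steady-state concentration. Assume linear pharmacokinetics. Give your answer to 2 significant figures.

CYP2E1: 0.48 × 0.13 = 0.0624
CYP2B6: 0.29 (unchanged)
Other: 0.23 (unchanged)
Relative clearance = 0.0624 + 0.29 + 0.23 = 0.5824.
Steady-state concentration ∝ 1/CL, so new value = 68 / 0.5824 = 1.2 × 10² ng/mL.

1.2 × 10² ng/mL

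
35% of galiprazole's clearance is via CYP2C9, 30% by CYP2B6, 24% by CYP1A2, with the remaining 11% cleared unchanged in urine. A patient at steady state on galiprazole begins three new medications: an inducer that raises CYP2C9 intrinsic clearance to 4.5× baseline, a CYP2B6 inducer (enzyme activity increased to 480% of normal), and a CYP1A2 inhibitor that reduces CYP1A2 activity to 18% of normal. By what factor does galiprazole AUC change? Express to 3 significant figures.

CYP2C9: 0.35 × 4.5 = 1.575
CYP2B6: 0.3 × 4.8 = 1.44
CYP1A2: 0.24 × 0.18 = 0.0432
Other: 0.11 (unchanged)
Relative clearance = 1.575 + 1.44 + 0.0432 + 0.11 = 3.1682.
Net AUC ratio = 1 / 3.1682 = 0.316.

0.316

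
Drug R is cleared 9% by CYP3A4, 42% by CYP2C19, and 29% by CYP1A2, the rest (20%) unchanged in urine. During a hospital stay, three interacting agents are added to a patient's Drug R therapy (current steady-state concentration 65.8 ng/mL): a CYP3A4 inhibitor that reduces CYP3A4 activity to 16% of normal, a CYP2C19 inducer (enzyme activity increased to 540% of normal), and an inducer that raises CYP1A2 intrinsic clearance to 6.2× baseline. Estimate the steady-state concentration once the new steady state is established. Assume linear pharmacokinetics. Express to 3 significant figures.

15.4 ng/mL

The CYP3A4 pathway (9% of clearance) drops to 0.16× activity: 0.09 × 0.16 = 0.0144.
The CYP2C19 pathway (42% of clearance) increases to 5.4× activity: 0.42 × 5.4 = 2.268.
The CYP1A2 pathway (29% of clearance) is boosted to 6.2× activity: 0.29 × 6.2 = 1.798.
The remaining 20% of clearance is unaffected.
CL_new/CL_old = 0.0144 + 2.268 + 1.798 + 0.2 = 4.2804.
Steady-state concentration ∝ 1/CL: new value = 65.8 / 4.2804 = 15.4 ng/mL.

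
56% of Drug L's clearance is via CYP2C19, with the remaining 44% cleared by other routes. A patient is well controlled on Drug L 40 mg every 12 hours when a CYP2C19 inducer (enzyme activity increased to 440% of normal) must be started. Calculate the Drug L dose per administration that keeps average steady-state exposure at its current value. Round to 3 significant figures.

116 mg

The CYP2C19 pathway (56% of clearance) rises to 4.4× activity: 0.56 × 4.4 = 2.464.
Non-CYP routes (44%) are unchanged.
CL_new/CL_old = 2.464 + 0.44 = 2.904.
To maintain the same steady-state level, dose must scale with clearance: new dose = 40 × 2.904 = 116 mg.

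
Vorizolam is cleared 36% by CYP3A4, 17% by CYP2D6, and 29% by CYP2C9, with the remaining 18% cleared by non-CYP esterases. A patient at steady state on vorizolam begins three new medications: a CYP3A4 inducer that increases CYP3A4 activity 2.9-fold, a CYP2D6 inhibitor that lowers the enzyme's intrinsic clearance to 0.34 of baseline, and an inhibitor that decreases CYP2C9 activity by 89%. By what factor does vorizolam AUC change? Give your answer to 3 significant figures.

0.761

The CYP3A4 pathway (36% of clearance) increases to 2.9× activity: 0.36 × 2.9 = 1.044.
The CYP2D6 pathway (17% of clearance) drops to 0.34× activity: 0.17 × 0.34 = 0.0578.
The CYP2C9 pathway (29% of clearance) falls to 0.11× activity: 0.29 × 0.11 = 0.0319.
The remaining 18% of clearance is unaffected.
New clearance relative to baseline: 1.044 + 0.0578 + 0.0319 + 0.18 = 1.3137.
Net AUC ratio = 1 / 1.3137 = 0.761.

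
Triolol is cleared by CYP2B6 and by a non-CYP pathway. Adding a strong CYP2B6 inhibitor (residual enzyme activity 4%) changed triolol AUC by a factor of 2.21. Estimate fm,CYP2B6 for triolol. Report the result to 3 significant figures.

CL'/CL = 1 / 2.21 = 0.4525
0.04·fm + (1 − fm) = 0.4525
fm = (0.4525 − 1) / (0.04 − 1) = 0.570

0.570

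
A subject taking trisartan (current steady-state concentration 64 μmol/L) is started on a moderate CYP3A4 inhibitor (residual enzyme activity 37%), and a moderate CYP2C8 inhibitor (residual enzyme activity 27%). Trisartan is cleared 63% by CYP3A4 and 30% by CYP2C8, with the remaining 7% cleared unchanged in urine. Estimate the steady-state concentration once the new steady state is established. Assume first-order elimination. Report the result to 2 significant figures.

CYP3A4: 0.63 × 0.37 = 0.2331
CYP2C8: 0.3 × 0.27 = 0.081
Other: 0.07 (unchanged)
New clearance relative to baseline: 0.2331 + 0.081 + 0.07 = 0.3841.
Steady-state concentration ∝ 1/CL: new value = 64 / 0.3841 = 1.7 × 10² μmol/L.

1.7 × 10² μmol/L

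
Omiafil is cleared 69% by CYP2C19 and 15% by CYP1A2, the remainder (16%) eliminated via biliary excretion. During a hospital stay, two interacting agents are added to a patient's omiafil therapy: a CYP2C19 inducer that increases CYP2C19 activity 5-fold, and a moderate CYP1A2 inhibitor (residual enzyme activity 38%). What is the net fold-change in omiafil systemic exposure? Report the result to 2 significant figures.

0.27

CYP2C19: 0.69 × 5 = 3.45
CYP1A2: 0.15 × 0.38 = 0.057
Other: 0.16 (unchanged)
New clearance relative to baseline: 3.45 + 0.057 + 0.16 = 3.667.
Net systemic exposure ratio = 1 / 3.667 = 0.27.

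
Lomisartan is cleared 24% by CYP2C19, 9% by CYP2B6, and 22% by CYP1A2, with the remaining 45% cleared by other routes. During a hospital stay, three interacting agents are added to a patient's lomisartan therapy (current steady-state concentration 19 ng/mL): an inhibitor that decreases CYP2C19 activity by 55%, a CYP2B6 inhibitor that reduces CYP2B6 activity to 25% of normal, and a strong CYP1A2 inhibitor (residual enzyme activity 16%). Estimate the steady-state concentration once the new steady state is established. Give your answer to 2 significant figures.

The CYP2C19 pathway (24% of clearance) falls to 0.45× activity: 0.24 × 0.45 = 0.108.
The CYP2B6 pathway (9% of clearance) drops to 0.25× activity: 0.09 × 0.25 = 0.0225.
The CYP1A2 pathway (22% of clearance) drops to 0.16× activity: 0.22 × 0.16 = 0.0352.
The remaining 45% of clearance is unaffected.
New clearance relative to baseline: 0.108 + 0.0225 + 0.0352 + 0.45 = 0.6157.
New steady-state concentration = 19 / 0.6157 = 31 ng/mL (concentration scales inversely with clearance).

31 ng/mL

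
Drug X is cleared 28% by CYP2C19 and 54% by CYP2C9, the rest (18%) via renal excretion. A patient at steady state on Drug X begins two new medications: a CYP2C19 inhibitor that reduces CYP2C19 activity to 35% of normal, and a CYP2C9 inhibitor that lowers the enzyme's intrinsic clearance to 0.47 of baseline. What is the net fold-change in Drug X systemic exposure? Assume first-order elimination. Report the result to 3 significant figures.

The CYP2C19 pathway (28% of clearance) is reduced to 0.35× activity: 0.28 × 0.35 = 0.098.
The CYP2C9 pathway (54% of clearance) drops to 0.47× activity: 0.54 × 0.47 = 0.2538.
The remaining 18% of clearance is unaffected.
CL_new/CL_old = 0.098 + 0.2538 + 0.18 = 0.5318.
Systemic exposure ∝ 1/CL: fold-change = 1 / 0.5318 = 1.88.

1.88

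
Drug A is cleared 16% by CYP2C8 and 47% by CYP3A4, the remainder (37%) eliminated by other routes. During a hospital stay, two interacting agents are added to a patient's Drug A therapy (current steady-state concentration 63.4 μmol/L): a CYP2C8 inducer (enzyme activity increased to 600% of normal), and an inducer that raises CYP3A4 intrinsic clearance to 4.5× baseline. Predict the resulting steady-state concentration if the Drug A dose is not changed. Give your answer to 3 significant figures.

18.4 μmol/L

The CYP2C8 pathway (16% of clearance) increases to 6× activity: 0.16 × 6 = 0.96.
The CYP3A4 pathway (47% of clearance) increases to 4.5× activity: 0.47 × 4.5 = 2.115.
The remaining 37% of clearance is unaffected.
CL_new/CL_old = 0.96 + 2.115 + 0.37 = 3.445.
Steady-state concentration ∝ 1/CL: new value = 63.4 / 3.445 = 18.4 μmol/L.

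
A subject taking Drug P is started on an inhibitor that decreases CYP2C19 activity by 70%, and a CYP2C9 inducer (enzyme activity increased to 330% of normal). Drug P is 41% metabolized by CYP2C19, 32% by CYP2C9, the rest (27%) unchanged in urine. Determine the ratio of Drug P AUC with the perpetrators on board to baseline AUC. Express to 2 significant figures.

0.69

CYP2C19: 0.41 × 0.3 = 0.123
CYP2C9: 0.32 × 3.3 = 1.056
Other: 0.27 (unchanged)
Relative clearance = 0.123 + 1.056 + 0.27 = 1.449.
Net AUC ratio = 1 / 1.449 = 0.69.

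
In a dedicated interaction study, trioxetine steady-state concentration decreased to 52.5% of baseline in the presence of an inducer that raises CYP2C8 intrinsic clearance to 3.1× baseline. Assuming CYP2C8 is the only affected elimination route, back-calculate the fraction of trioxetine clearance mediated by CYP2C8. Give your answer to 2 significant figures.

CL'/CL = 1 / 0.525 = 1.905
3.1·fm + (1 − fm) = 1.905
fm = (1.905 − 1) / (3.1 − 1) = 0.43

0.43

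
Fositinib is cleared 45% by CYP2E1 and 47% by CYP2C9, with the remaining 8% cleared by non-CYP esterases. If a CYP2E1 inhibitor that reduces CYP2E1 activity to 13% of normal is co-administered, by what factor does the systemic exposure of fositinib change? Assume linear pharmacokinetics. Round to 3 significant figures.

The CYP2E1 pathway (45% of clearance) drops to 0.13× activity: 0.45 × 0.13 = 0.0585.
CYP2C9 (47%) and the residual 8% are unaffected.
New clearance relative to baseline: 0.0585 + 0.47 + 0.08 = 0.6085.
Systemic exposure ratio = CL_old/CL_new = 1 / 0.6085 = 1.64.

1.64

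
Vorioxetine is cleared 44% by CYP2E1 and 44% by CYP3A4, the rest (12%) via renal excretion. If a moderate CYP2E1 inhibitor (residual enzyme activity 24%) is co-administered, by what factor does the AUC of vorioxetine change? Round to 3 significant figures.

CYP2E1: 0.44 × 0.24 = 0.1056
CYP3A4: 0.44 (unchanged)
Other: 0.12 (unchanged)
New clearance relative to baseline: 0.1056 + 0.44 + 0.12 = 0.6656.
Since AUC ∝ 1/CL, the ratio is 1 / 0.6656 = 1.50.

1.50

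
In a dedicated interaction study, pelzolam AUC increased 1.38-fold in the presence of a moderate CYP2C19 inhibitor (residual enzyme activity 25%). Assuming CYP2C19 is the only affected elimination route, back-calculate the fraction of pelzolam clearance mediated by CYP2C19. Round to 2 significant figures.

0.37

Call the CYP2C19 fraction fm. After the interaction, CL_new/CL_old = fm × 0.25 + (1 − fm).
AUC ratio = 1 / (new CL fraction), so new CL fraction = 1 / 1.38 = 0.7246.
fm × 0.25 + 1 − fm = 0.7246  ⇒  fm × (0.25 − 1) = −0.2754  ⇒  fm = 0.37.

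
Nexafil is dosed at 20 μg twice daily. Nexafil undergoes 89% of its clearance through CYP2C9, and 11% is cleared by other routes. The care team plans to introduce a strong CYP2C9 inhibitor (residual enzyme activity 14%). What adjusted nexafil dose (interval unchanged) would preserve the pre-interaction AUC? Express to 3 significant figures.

The CYP2C9 pathway (89% of clearance) falls to 0.14× activity: 0.89 × 0.14 = 0.1246.
Non-CYP routes (11%) are unchanged.
Relative clearance = 0.1246 + 0.11 = 0.2346.
To maintain the same steady-state level, dose must scale with clearance: new dose = 20 × 0.2346 = 4.69 μg.

4.69 μg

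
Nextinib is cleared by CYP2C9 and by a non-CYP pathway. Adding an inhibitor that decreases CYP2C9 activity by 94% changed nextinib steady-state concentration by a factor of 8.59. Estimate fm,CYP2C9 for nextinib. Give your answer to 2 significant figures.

Let x = fm,CYP2C9. Because steady-state concentration ∝ 1/CL, relative clearance fell to 1/8.59 = 0.1164.
Setting x·0.06 + (1 − x) = 0.1164 and solving: x = (0.1164 − 1)/(0.06 − 1) = 0.94.

0.94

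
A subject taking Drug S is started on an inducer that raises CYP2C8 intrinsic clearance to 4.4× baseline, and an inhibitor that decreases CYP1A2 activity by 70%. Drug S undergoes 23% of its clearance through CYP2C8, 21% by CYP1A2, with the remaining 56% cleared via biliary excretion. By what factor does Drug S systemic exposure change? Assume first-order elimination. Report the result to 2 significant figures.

The CYP2C8 pathway (23% of clearance) rises to 4.4× activity: 0.23 × 4.4 = 1.012.
The CYP1A2 pathway (21% of clearance) drops to 0.3× activity: 0.21 × 0.3 = 0.063.
Non-CYP routes (56%) are unchanged.
CL_new/CL_old = 1.012 + 0.063 + 0.56 = 1.635.
Net systemic exposure ratio = 1 / 1.635 = 0.61.

0.61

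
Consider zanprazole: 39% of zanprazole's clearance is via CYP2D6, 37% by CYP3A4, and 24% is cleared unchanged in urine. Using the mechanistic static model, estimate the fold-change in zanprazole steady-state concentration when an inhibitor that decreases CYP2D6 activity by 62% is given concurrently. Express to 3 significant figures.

CYP2D6: 0.39 × 0.38 = 0.1482
CYP3A4: 0.37 (unchanged)
Other: 0.24 (unchanged)
Relative clearance = 0.1482 + 0.37 + 0.24 = 0.7582.
Since steady-state concentration ∝ 1/CL, the ratio is 1 / 0.7582 = 1.32.

1.32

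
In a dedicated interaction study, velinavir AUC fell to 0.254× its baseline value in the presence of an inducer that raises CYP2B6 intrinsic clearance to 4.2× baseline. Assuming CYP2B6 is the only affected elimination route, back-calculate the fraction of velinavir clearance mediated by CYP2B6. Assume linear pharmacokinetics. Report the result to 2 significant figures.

0.92

Call the CYP2B6 fraction fm. After the interaction, CL_new/CL_old = fm × 4.2 + (1 − fm).
AUC ratio = 1 / (new CL fraction), so new CL fraction = 1 / 0.254 = 3.937.
fm × 4.2 + 1 − fm = 3.937  ⇒  fm × (4.2 − 1) = 2.937  ⇒  fm = 0.92.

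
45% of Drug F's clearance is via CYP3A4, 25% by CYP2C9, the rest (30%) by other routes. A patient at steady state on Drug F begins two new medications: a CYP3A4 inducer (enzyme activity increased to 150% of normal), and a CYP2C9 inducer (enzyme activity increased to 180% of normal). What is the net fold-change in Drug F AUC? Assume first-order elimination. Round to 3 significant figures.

The CYP3A4 pathway (45% of clearance) is boosted to 1.5× activity: 0.45 × 1.5 = 0.675.
The CYP2C9 pathway (25% of clearance) rises to 1.8× activity: 0.25 × 1.8 = 0.45.
The remaining 30% of clearance is unaffected.
New clearance relative to baseline: 0.675 + 0.45 + 0.3 = 1.425.
Net AUC ratio = 1 / 1.425 = 0.702.

0.702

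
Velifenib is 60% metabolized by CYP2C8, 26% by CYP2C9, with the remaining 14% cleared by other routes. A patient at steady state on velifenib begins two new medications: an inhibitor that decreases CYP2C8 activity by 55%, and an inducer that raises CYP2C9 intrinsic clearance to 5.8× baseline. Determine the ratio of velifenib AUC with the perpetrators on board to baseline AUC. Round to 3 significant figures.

The CYP2C8 pathway (60% of clearance) falls to 0.45× activity: 0.6 × 0.45 = 0.27.
The CYP2C9 pathway (26% of clearance) is boosted to 5.8× activity: 0.26 × 5.8 = 1.508.
The remaining 14% of clearance is unaffected.
New clearance relative to baseline: 0.27 + 1.508 + 0.14 = 1.918.
Net AUC ratio = 1 / 1.918 = 0.521.

0.521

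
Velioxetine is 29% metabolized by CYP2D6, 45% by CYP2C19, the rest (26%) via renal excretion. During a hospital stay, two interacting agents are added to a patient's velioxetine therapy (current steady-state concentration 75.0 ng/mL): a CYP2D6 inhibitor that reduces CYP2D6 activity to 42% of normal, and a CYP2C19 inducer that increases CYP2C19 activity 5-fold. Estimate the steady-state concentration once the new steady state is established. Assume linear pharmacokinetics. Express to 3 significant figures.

28.5 ng/mL

The CYP2D6 pathway (29% of clearance) is reduced to 0.42× activity: 0.29 × 0.42 = 0.1218.
The CYP2C19 pathway (45% of clearance) rises to 5× activity: 0.45 × 5 = 2.25.
The remaining 26% of clearance is unaffected.
New clearance relative to baseline: 0.1218 + 2.25 + 0.26 = 2.6318.
New steady-state concentration = 75.0 / 2.6318 = 28.5 ng/mL (concentration scales inversely with clearance).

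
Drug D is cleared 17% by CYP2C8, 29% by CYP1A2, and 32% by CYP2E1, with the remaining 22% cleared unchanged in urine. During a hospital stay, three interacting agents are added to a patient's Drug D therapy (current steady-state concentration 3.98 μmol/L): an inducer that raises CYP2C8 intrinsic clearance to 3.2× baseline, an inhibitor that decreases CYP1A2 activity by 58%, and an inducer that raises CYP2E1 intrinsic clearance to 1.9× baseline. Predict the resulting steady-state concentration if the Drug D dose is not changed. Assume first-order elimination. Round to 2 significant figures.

2.7 μmol/L

The CYP2C8 pathway (17% of clearance) increases to 3.2× activity: 0.17 × 3.2 = 0.544.
The CYP1A2 pathway (29% of clearance) drops to 0.42× activity: 0.29 × 0.42 = 0.1218.
The CYP2E1 pathway (32% of clearance) increases to 1.9× activity: 0.32 × 1.9 = 0.608.
Non-CYP routes (22%) are unchanged.
Relative clearance = 0.544 + 0.1218 + 0.608 + 0.22 = 1.4938.
New steady-state concentration = 3.98 / 1.4938 = 2.7 μmol/L (concentration scales inversely with clearance).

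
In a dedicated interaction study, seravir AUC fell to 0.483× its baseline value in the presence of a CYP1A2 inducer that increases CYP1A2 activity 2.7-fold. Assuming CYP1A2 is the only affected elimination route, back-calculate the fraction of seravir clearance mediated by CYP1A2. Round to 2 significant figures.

0.63

Let fm be the CYP1A2 fraction. New clearance relative to baseline = fm × 2.7 + (1 − fm).
AUC ratio = 1 / (new CL fraction), so new CL fraction = 1 / 0.483 = 2.07.
fm × 2.7 + 1 − fm = 2.07  ⇒  fm × (2.7 − 1) = 1.07  ⇒  fm = 0.63.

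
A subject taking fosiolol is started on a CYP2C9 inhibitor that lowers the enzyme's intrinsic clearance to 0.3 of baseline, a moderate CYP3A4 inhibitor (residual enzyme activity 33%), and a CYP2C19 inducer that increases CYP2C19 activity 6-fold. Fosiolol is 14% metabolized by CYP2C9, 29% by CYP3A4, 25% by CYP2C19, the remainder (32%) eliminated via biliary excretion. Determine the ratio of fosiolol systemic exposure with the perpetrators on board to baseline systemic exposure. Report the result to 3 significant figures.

The CYP2C9 pathway (14% of clearance) is reduced to 0.3× activity: 0.14 × 0.3 = 0.042.
The CYP3A4 pathway (29% of clearance) falls to 0.33× activity: 0.29 × 0.33 = 0.0957.
The CYP2C19 pathway (25% of clearance) rises to 6× activity: 0.25 × 6 = 1.5.
The remaining 32% of clearance is unaffected.
CL_new/CL_old = 0.042 + 0.0957 + 1.5 + 0.32 = 1.9577.
Because systemic exposure varies inversely with clearance, the combined effect is 1 / 1.9577 = 0.511.

0.511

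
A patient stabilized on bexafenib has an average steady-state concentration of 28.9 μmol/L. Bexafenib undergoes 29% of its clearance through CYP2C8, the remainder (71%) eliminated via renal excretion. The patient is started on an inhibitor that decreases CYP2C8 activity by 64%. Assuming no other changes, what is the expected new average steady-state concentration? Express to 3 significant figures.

The CYP2C8 pathway (29% of clearance) falls to 0.36× activity: 0.29 × 0.36 = 0.1044.
Non-CYP routes (71%) are unchanged.
New clearance relative to baseline: 0.1044 + 0.71 = 0.8144.
With dosing unchanged, average steady-state concentration scales as 1/CL: 28.9 / 0.8144 = 35.5 μmol/L.

35.5 μmol/L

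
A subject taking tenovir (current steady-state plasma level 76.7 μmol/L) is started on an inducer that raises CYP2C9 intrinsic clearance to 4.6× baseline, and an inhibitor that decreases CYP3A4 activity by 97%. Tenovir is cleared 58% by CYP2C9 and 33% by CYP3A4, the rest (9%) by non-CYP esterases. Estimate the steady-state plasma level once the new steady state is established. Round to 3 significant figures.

27.7 μmol/L

The CYP2C9 pathway (58% of clearance) rises to 4.6× activity: 0.58 × 4.6 = 2.668.
The CYP3A4 pathway (33% of clearance) falls to 0.03× activity: 0.33 × 0.03 = 0.0099.
Non-CYP routes (9%) are unchanged.
New clearance relative to baseline: 2.668 + 0.0099 + 0.09 = 2.7679.
Dividing the baseline by the relative clearance: 76.7 / 2.7679 = 27.7 μmol/L.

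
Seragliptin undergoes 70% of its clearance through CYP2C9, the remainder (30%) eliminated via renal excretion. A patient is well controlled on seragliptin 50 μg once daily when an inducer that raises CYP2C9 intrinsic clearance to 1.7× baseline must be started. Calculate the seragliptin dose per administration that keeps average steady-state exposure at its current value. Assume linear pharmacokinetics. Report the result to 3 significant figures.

74.5 μg

The CYP2C9 pathway (70% of clearance) increases to 1.7× activity: 0.7 × 1.7 = 1.19.
Non-CYP routes (30%) are unchanged.
New clearance relative to baseline: 1.19 + 0.3 = 1.49.
Exposure is unchanged when dose changes in proportion to clearance. New dose = 50 μg × 1.49 = 74.5 μg.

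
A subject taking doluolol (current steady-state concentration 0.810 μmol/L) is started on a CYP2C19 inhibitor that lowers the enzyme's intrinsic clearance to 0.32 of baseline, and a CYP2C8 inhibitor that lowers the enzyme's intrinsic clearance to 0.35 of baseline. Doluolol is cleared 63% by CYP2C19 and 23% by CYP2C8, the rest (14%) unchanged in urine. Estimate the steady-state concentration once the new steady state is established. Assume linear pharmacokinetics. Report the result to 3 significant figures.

CYP2C19: 0.63 × 0.32 = 0.2016
CYP2C8: 0.23 × 0.35 = 0.0805
Other: 0.14 (unchanged)
New clearance relative to baseline: 0.2016 + 0.0805 + 0.14 = 0.4221.
Dividing the baseline by the relative clearance: 0.810 / 0.4221 = 1.92 μmol/L.

1.92 μmol/L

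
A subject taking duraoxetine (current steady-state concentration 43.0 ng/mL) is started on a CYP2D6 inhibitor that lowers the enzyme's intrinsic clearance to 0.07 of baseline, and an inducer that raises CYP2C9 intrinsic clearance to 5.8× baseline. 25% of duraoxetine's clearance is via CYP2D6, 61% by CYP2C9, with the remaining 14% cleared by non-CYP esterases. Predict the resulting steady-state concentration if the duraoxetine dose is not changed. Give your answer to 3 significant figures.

CYP2D6: 0.25 × 0.07 = 0.0175
CYP2C9: 0.61 × 5.8 = 3.538
Other: 0.14 (unchanged)
New clearance relative to baseline: 0.0175 + 3.538 + 0.14 = 3.6955.
Steady-state concentration ∝ 1/CL: new value = 43.0 / 3.6955 = 11.6 ng/mL.

11.6 ng/mL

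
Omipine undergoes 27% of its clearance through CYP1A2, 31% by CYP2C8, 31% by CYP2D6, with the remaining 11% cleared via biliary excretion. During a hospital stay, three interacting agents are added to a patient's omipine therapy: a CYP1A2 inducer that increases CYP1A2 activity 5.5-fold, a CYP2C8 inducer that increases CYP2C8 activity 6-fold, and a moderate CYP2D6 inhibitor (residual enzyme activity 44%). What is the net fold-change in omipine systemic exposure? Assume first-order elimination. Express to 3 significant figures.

The CYP1A2 pathway (27% of clearance) is boosted to 5.5× activity: 0.27 × 5.5 = 1.485.
The CYP2C8 pathway (31% of clearance) increases to 6× activity: 0.31 × 6 = 1.86.
The CYP2D6 pathway (31% of clearance) drops to 0.44× activity: 0.31 × 0.44 = 0.1364.
The remaining 11% of clearance is unaffected.
CL_new/CL_old = 1.485 + 1.86 + 0.1364 + 0.11 = 3.5914.
Systemic exposure ∝ 1/CL: fold-change = 1 / 3.5914 = 0.278.

0.278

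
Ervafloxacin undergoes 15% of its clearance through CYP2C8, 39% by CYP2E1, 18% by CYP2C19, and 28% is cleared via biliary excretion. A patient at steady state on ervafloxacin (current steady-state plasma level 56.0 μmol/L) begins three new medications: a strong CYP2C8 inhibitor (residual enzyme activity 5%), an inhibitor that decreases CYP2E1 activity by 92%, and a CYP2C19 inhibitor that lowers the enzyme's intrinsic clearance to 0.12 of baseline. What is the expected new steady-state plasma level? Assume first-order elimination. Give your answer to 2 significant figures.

The CYP2C8 pathway (15% of clearance) drops to 0.05× activity: 0.15 × 0.05 = 0.0075.
The CYP2E1 pathway (39% of clearance) drops to 0.08× activity: 0.39 × 0.08 = 0.0312.
The CYP2C19 pathway (18% of clearance) drops to 0.12× activity: 0.18 × 0.12 = 0.0216.
Non-CYP routes (28%) are unchanged.
CL_new/CL_old = 0.0075 + 0.0312 + 0.0216 + 0.28 = 0.3403.
Steady-state plasma level ∝ 1/CL: new value = 56.0 / 0.3403 = 1.6 × 10² μmol/L.

1.6 × 10² μmol/L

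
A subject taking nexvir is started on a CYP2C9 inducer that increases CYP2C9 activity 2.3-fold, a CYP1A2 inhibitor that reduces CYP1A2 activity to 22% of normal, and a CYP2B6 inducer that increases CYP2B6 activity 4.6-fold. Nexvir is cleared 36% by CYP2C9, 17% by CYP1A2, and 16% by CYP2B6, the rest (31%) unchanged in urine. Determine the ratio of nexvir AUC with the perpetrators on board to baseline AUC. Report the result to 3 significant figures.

0.523

CYP2C9: 0.36 × 2.3 = 0.828
CYP1A2: 0.17 × 0.22 = 0.0374
CYP2B6: 0.16 × 4.6 = 0.736
Other: 0.31 (unchanged)
CL_new/CL_old = 0.828 + 0.0374 + 0.736 + 0.31 = 1.9114.
Because AUC varies inversely with clearance, the combined effect is 1 / 1.9114 = 0.523.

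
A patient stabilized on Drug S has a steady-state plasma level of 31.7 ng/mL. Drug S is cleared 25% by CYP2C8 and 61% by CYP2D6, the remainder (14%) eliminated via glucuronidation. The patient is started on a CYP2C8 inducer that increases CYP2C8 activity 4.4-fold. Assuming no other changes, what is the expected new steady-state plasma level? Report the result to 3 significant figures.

17.1 ng/mL

The CYP2C8 pathway (25% of clearance) is boosted to 4.4× activity: 0.25 × 4.4 = 1.1.
CYP2D6 (61%) and the residual 14% are unaffected.
CL_new/CL_old = 1.1 + 0.61 + 0.14 = 1.85.
Steady-state plasma level ∝ 1/CL, so new value = 31.7 / 1.85 = 17.1 ng/mL.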